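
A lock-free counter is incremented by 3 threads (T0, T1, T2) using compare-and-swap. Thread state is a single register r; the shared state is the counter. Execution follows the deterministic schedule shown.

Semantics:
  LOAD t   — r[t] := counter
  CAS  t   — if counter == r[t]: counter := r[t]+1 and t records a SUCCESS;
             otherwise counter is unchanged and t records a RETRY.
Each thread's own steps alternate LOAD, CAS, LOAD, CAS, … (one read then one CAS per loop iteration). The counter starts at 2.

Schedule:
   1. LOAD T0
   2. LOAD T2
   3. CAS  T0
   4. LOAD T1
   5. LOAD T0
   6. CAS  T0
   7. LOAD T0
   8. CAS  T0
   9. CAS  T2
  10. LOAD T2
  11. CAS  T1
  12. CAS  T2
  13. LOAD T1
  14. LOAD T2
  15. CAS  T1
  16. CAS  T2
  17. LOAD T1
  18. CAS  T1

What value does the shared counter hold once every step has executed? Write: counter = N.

counter = 8

[1] T0.load  rd  (counter 2, T0.r 2)
[2] T2.load  rd  (counter 2, T2.r 2)
[3] T0.cas  hit  (counter 3, T0.r 2)
[4] T1.load  rd  (counter 3, T1.r 3)
[5] T0.load  rd  (counter 3, T0.r 3)
[6] T0.cas  hit  (counter 4, T0.r 3)
[7] T0.load  rd  (counter 4, T0.r 4)
[8] T0.cas  hit  (counter 5, T0.r 4)
[9] T2.cas  miss  (counter 5, T2.r 2)
[10] T2.load  rd  (counter 5, T2.r 5)
[11] T1.cas  miss  (counter 5, T1.r 3)
[12] T2.cas  hit  (counter 6, T2.r 5)
[13] T1.load  rd  (counter 6, T1.r 6)
[14] T2.load  rd  (counter 6, T2.r 6)
[15] T1.cas  hit  (counter 7, T1.r 6)
[16] T2.cas  miss  (counter 7, T2.r 6)
[17] T1.load  rd  (counter 7, T1.r 7)
[18] T1.cas  hit  (counter 8, T1.r 7)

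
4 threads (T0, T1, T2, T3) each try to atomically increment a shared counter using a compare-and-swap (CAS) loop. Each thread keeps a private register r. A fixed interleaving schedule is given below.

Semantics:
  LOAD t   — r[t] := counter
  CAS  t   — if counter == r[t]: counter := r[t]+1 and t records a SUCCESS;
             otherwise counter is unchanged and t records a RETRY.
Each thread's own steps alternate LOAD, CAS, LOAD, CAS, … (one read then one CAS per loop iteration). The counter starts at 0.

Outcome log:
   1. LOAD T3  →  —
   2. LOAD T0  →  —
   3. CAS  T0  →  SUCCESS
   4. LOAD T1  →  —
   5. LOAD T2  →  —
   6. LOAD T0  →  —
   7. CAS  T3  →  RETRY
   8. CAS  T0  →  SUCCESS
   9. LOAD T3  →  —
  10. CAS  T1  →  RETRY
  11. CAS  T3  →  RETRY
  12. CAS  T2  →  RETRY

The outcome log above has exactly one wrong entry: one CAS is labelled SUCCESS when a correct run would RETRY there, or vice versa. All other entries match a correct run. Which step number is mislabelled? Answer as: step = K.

Correct run:
#1 T3 reads 0
#2 T0 reads 0
#3 T0 CAS(0→1) writes; counter now 1
#4 T1 reads 1
#5 T2 reads 1
#6 T0 reads 1
#7 T3 CAS(0→1) fails; counter now 1
#8 T0 CAS(1→2) writes; counter now 2
#9 T3 reads 2
#10 T1 CAS(1→2) fails; counter now 2
#11 T3 CAS(2→3) writes; counter now 3
#12 T2 CAS(1→2) fails; counter now 3
Log disagrees first at step 11.

step = 11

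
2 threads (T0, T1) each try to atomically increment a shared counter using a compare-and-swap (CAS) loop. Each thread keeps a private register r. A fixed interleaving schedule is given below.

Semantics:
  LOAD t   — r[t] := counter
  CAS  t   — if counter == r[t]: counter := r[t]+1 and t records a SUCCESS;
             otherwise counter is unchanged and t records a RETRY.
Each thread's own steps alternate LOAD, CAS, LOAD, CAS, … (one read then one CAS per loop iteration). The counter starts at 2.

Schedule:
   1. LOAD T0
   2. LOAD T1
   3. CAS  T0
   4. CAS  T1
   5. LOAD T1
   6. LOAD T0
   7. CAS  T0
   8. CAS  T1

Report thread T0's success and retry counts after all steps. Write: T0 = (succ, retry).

1. LOAD T0 → mem=2 r[T0]=2 [LOAD]
2. LOAD T1 → mem=2 r[T1]=2 [LOAD]
3. CAS T0 → mem=3 r[T0]=2 [OK]
4. CAS T1 → mem=3 r[T1]=2 [RETRY]
5. LOAD T1 → mem=3 r[T1]=3 [LOAD]
6. LOAD T0 → mem=3 r[T0]=3 [LOAD]
7. CAS T0 → mem=4 r[T0]=3 [OK]
8. CAS T1 → mem=4 r[T1]=3 [RETRY]

T0 = (2, 0)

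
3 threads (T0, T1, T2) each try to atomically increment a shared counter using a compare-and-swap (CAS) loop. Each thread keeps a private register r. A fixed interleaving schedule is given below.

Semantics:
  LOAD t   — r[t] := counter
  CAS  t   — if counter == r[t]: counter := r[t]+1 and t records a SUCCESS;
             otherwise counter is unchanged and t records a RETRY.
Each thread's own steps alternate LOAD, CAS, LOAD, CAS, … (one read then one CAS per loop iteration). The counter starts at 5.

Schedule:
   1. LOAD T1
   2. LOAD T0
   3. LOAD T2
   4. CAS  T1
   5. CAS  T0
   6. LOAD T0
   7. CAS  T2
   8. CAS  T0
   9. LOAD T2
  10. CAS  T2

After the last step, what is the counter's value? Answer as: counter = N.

counter = 8

1. LOAD T1 → mem=5 r[T1]=5 [LOAD]
2. LOAD T0 → mem=5 r[T0]=5 [LOAD]
3. LOAD T2 → mem=5 r[T2]=5 [LOAD]
4. CAS T1 → mem=6 r[T1]=5 [OK]
5. CAS T0 → mem=6 r[T0]=5 [RETRY]
6. LOAD T0 → mem=6 r[T0]=6 [LOAD]
7. CAS T2 → mem=6 r[T2]=5 [RETRY]
8. CAS T0 → mem=7 r[T0]=6 [OK]
9. LOAD T2 → mem=7 r[T2]=7 [LOAD]
10. CAS T2 → mem=8 r[T2]=7 [OK]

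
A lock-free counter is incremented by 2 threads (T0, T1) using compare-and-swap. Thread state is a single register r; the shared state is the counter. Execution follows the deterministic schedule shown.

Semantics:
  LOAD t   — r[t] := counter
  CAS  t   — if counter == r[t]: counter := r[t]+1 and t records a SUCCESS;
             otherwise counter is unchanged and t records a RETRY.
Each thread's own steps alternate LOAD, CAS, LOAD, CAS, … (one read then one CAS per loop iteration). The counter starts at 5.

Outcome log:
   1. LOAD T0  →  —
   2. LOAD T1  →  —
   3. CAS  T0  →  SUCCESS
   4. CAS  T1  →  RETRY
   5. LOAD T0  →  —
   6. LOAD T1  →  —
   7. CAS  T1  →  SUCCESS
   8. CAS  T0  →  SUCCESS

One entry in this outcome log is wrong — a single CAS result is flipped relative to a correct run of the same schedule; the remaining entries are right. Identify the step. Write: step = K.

Reference trace:
1. LOAD T0 → mem=5 r[T0]=5 [LOAD]
2. LOAD T1 → mem=5 r[T1]=5 [LOAD]
3. CAS T0 → mem=6 r[T0]=5 [OK]
4. CAS T1 → mem=6 r[T1]=5 [RETRY]
5. LOAD T0 → mem=6 r[T0]=6 [LOAD]
6. LOAD T1 → mem=6 r[T1]=6 [LOAD]
7. CAS T1 → mem=7 r[T1]=6 [OK]
8. CAS T0 → mem=7 r[T0]=6 [RETRY]
Mismatch at 8.

step = 8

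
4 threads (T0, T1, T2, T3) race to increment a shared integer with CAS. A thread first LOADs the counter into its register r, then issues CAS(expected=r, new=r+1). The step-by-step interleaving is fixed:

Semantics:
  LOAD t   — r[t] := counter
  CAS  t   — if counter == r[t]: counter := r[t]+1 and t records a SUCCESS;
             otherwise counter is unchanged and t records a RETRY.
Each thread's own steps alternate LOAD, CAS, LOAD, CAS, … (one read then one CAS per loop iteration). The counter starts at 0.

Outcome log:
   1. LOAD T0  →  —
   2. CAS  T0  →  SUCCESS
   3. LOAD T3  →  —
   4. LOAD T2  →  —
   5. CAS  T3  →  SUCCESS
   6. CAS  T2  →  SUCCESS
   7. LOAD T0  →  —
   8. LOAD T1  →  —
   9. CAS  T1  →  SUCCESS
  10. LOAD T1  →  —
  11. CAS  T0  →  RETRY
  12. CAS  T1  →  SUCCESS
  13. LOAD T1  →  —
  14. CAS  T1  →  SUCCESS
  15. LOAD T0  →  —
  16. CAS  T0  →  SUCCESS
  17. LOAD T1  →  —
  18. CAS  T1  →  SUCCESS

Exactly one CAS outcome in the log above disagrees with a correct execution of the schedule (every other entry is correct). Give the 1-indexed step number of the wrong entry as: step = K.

step = 6

Re-executing:
   1) LOAD T0:  M=0  r_T0=0
   2) CAS  T0:  M=1  r_T0=0 ✓
   3) LOAD T3:  M=1  r_T3=1
   4) LOAD T2:  M=1  r_T2=1
   5) CAS  T3:  M=2  r_T3=1 ✓
   6) CAS  T2:  M=2  r_T2=1 ✗
   7) LOAD T0:  M=2  r_T0=2
   8) LOAD T1:  M=2  r_T1=2
   9) CAS  T1:  M=3  r_T1=2 ✓
  10) LOAD T1:  M=3  r_T1=3
  11) CAS  T0:  M=3  r_T0=2 ✗
  12) CAS  T1:  M=4  r_T1=3 ✓
  13) LOAD T1:  M=4  r_T1=4
  14) CAS  T1:  M=5  r_T1=4 ✓
  15) LOAD T0:  M=5  r_T0=5
  16) CAS  T0:  M=6  r_T0=5 ✓
  17) LOAD T1:  M=6  r_T1=6
  18) CAS  T1:  M=7  r_T1=6 ✓
Mismatch at 6.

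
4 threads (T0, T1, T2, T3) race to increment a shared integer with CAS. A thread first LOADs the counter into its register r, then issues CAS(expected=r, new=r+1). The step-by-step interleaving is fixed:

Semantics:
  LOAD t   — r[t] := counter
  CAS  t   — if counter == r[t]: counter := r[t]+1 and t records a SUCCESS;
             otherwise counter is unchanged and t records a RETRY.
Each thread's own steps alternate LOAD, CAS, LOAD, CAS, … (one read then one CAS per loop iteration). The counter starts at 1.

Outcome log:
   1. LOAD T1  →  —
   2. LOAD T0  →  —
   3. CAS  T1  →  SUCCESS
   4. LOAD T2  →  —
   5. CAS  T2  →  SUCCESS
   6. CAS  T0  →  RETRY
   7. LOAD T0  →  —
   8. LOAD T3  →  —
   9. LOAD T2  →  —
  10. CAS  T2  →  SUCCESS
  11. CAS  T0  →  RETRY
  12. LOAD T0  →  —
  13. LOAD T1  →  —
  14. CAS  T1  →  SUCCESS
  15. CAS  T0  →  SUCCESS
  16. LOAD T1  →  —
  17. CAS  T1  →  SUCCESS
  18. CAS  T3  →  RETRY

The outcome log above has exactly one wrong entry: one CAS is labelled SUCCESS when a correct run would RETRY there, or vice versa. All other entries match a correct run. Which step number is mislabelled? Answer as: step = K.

step = 15

Re-executing:
[1] T1.load  rd  (counter 1, T1.r 1)
[2] T0.load  rd  (counter 1, T0.r 1)
[3] T1.cas  hit  (counter 2, T1.r 1)
[4] T2.load  rd  (counter 2, T2.r 2)
[5] T2.cas  hit  (counter 3, T2.r 2)
[6] T0.cas  miss  (counter 3, T0.r 1)
[7] T0.load  rd  (counter 3, T0.r 3)
[8] T3.load  rd  (counter 3, T3.r 3)
[9] T2.load  rd  (counter 3, T2.r 3)
[10] T2.cas  hit  (counter 4, T2.r 3)
[11] T0.cas  miss  (counter 4, T0.r 3)
[12] T0.load  rd  (counter 4, T0.r 4)
[13] T1.load  rd  (counter 4, T1.r 4)
[14] T1.cas  hit  (counter 5, T1.r 4)
[15] T0.cas  miss  (counter 5, T0.r 4)
[16] T1.load  rd  (counter 5, T1.r 5)
[17] T1.cas  hit  (counter 6, T1.r 5)
[18] T3.cas  miss  (counter 6, T3.r 3)
Mismatch at 15.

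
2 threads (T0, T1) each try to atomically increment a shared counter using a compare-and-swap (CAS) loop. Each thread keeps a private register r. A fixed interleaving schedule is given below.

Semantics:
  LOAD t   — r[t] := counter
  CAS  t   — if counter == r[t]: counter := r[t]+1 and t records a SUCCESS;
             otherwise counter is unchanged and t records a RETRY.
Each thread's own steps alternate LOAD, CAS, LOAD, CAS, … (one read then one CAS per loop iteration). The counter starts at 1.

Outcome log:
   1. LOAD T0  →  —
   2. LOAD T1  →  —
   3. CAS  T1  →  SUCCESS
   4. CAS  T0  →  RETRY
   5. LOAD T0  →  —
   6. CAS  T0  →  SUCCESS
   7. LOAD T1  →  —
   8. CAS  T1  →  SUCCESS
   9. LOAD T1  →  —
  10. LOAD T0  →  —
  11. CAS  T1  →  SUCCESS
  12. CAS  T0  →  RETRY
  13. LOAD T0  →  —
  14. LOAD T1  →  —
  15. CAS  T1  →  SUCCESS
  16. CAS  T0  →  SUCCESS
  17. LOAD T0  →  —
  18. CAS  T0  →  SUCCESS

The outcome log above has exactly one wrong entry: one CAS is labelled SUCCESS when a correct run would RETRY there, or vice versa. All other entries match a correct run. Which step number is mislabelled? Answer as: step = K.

Re-executing:
1. LOAD T0 → mem=1 r[T0]=1 [LOAD]
2. LOAD T1 → mem=1 r[T1]=1 [LOAD]
3. CAS T1 → mem=2 r[T1]=1 [OK]
4. CAS T0 → mem=2 r[T0]=1 [RETRY]
5. LOAD T0 → mem=2 r[T0]=2 [LOAD]
6. CAS T0 → mem=3 r[T0]=2 [OK]
7. LOAD T1 → mem=3 r[T1]=3 [LOAD]
8. CAS T1 → mem=4 r[T1]=3 [OK]
9. LOAD T1 → mem=4 r[T1]=4 [LOAD]
10. LOAD T0 → mem=4 r[T0]=4 [LOAD]
11. CAS T1 → mem=5 r[T1]=4 [OK]
12. CAS T0 → mem=5 r[T0]=4 [RETRY]
13. LOAD T0 → mem=5 r[T0]=5 [LOAD]
14. LOAD T1 → mem=5 r[T1]=5 [LOAD]
15. CAS T1 → mem=6 r[T1]=5 [OK]
16. CAS T0 → mem=6 r[T0]=5 [RETRY]
17. LOAD T0 → mem=6 r[T0]=6 [LOAD]
18. CAS T0 → mem=7 r[T0]=6 [OK]
Flip is step 16.

step = 16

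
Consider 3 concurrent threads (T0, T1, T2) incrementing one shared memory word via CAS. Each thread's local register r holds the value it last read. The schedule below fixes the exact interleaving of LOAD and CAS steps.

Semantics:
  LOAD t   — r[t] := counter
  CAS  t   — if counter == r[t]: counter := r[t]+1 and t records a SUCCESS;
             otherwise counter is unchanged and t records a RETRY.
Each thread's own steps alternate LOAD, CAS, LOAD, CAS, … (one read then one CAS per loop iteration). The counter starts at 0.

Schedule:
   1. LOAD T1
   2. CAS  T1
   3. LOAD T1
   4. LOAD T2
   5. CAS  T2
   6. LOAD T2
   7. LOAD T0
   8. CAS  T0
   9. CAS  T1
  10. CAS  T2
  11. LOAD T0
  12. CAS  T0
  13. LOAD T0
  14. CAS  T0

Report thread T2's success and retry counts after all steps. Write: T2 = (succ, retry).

step 1: T1 LOAD ⇒ load; ctr=0 reg=0
step 2: T1 CAS ⇒ ok; ctr=1 reg=0
step 3: T1 LOAD ⇒ load; ctr=1 reg=1
step 4: T2 LOAD ⇒ load; ctr=1 reg=1
step 5: T2 CAS ⇒ ok; ctr=2 reg=1
step 6: T2 LOAD ⇒ load; ctr=2 reg=2
step 7: T0 LOAD ⇒ load; ctr=2 reg=2
step 8: T0 CAS ⇒ ok; ctr=3 reg=2
step 9: T1 CAS ⇒ retry; ctr=3 reg=1
step 10: T2 CAS ⇒ retry; ctr=3 reg=2
step 11: T0 LOAD ⇒ load; ctr=3 reg=3
step 12: T0 CAS ⇒ ok; ctr=4 reg=3
step 13: T0 LOAD ⇒ load; ctr=4 reg=4
step 14: T0 CAS ⇒ ok; ctr=5 reg=4

T2 = (1, 1)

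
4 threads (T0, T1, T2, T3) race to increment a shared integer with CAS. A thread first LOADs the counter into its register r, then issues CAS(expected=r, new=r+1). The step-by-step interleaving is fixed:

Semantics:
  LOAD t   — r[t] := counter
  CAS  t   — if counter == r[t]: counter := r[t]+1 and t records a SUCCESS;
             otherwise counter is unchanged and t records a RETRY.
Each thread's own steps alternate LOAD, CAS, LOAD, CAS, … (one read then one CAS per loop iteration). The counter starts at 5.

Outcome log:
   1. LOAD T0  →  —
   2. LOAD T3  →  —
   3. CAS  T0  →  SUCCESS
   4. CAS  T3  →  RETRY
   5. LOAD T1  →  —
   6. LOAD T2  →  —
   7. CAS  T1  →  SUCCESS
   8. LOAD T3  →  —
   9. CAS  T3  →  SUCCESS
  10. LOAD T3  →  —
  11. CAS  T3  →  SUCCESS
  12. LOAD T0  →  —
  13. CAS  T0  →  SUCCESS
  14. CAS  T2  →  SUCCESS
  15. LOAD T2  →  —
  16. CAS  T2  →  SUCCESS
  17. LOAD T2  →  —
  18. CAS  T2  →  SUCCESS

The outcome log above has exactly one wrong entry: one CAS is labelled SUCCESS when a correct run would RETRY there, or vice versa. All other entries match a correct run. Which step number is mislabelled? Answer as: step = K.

step = 14

Correct run:
T0 LOAD — after: cnt=5, r=5 — load
T3 LOAD — after: cnt=5, r=5 — load
T0 CAS — after: cnt=6, r=5 — ok
T3 CAS — after: cnt=6, r=5 — retry
T1 LOAD — after: cnt=6, r=6 — load
T2 LOAD — after: cnt=6, r=6 — load
T1 CAS — after: cnt=7, r=6 — ok
T3 LOAD — after: cnt=7, r=7 — load
T3 CAS — after: cnt=8, r=7 — ok
T3 LOAD — after: cnt=8, r=8 — load
T3 CAS — after: cnt=9, r=8 — ok
T0 LOAD — after: cnt=9, r=9 — load
T0 CAS — after: cnt=10, r=9 — ok
T2 CAS — after: cnt=10, r=6 — retry
T2 LOAD — after: cnt=10, r=10 — load
T2 CAS — after: cnt=11, r=10 — ok
T2 LOAD — after: cnt=11, r=11 — load
T2 CAS — after: cnt=12, r=11 — ok
Log disagrees first at step 14.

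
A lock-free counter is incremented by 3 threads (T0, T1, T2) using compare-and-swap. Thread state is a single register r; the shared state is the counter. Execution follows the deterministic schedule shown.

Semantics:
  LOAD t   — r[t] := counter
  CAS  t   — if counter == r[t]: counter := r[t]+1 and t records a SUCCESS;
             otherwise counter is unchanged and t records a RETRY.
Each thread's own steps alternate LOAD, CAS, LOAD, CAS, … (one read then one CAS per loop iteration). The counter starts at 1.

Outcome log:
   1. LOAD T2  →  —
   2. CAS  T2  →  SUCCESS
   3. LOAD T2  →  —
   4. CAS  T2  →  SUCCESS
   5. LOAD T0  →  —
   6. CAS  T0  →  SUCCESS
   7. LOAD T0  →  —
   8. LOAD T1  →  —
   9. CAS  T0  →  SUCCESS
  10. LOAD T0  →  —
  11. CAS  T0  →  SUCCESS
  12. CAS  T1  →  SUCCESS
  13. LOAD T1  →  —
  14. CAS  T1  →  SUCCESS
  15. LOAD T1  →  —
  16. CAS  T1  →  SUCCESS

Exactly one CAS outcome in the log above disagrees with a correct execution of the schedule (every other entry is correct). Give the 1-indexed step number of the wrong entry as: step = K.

Correct run:
1. LOAD T2 → mem=1 r[T2]=1 [LOAD]
2. CAS T2 → mem=2 r[T2]=1 [OK]
3. LOAD T2 → mem=2 r[T2]=2 [LOAD]
4. CAS T2 → mem=3 r[T2]=2 [OK]
5. LOAD T0 → mem=3 r[T0]=3 [LOAD]
6. CAS T0 → mem=4 r[T0]=3 [OK]
7. LOAD T0 → mem=4 r[T0]=4 [LOAD]
8. LOAD T1 → mem=4 r[T1]=4 [LOAD]
9. CAS T0 → mem=5 r[T0]=4 [OK]
10. LOAD T0 → mem=5 r[T0]=5 [LOAD]
11. CAS T0 → mem=6 r[T0]=5 [OK]
12. CAS T1 → mem=6 r[T1]=4 [RETRY]
13. LOAD T1 → mem=6 r[T1]=6 [LOAD]
14. CAS T1 → mem=7 r[T1]=6 [OK]
15. LOAD T1 → mem=7 r[T1]=7 [LOAD]
16. CAS T1 → mem=8 r[T1]=7 [OK]
Flip is step 12.

step = 12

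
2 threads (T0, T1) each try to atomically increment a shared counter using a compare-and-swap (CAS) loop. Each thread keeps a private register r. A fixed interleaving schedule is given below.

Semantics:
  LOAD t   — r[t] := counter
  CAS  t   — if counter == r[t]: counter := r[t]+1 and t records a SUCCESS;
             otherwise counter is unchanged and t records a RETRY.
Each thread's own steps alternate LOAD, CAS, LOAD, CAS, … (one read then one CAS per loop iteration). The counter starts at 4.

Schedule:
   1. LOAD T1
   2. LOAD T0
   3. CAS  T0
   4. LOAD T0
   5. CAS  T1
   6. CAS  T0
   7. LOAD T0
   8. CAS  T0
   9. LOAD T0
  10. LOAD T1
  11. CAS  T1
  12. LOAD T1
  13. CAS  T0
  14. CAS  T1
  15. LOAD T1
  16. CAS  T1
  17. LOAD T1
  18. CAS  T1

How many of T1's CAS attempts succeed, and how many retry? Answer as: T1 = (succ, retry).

1. LOAD T1 → mem=4 r[T1]=4 [LOAD]
2. LOAD T0 → mem=4 r[T0]=4 [LOAD]
3. CAS T0 → mem=5 r[T0]=4 [OK]
4. LOAD T0 → mem=5 r[T0]=5 [LOAD]
5. CAS T1 → mem=5 r[T1]=4 [RETRY]
6. CAS T0 → mem=6 r[T0]=5 [OK]
7. LOAD T0 → mem=6 r[T0]=6 [LOAD]
8. CAS T0 → mem=7 r[T0]=6 [OK]
9. LOAD T0 → mem=7 r[T0]=7 [LOAD]
10. LOAD T1 → mem=7 r[T1]=7 [LOAD]
11. CAS T1 → mem=8 r[T1]=7 [OK]
12. LOAD T1 → mem=8 r[T1]=8 [LOAD]
13. CAS T0 → mem=8 r[T0]=7 [RETRY]
14. CAS T1 → mem=9 r[T1]=8 [OK]
15. LOAD T1 → mem=9 r[T1]=9 [LOAD]
16. CAS T1 → mem=10 r[T1]=9 [OK]
17. LOAD T1 → mem=10 r[T1]=10 [LOAD]
18. CAS T1 → mem=11 r[T1]=10 [OK]

T1 = (4, 1)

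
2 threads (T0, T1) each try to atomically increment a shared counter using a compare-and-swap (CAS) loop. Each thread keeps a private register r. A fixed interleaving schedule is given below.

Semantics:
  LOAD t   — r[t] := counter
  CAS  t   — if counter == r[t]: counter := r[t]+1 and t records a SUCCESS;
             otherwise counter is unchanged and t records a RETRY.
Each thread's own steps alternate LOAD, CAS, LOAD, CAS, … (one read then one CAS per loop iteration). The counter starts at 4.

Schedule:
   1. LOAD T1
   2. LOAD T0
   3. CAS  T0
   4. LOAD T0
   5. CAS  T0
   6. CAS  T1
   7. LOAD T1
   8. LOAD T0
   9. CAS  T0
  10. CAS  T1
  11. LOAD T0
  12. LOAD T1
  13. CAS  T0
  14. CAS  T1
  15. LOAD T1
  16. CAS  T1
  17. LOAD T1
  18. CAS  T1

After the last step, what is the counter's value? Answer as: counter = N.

counter = 10

step 1: T1 LOAD ⇒ load; ctr=4 reg=4
step 2: T0 LOAD ⇒ load; ctr=4 reg=4
step 3: T0 CAS ⇒ ok; ctr=5 reg=4
step 4: T0 LOAD ⇒ load; ctr=5 reg=5
step 5: T0 CAS ⇒ ok; ctr=6 reg=5
step 6: T1 CAS ⇒ retry; ctr=6 reg=4
step 7: T1 LOAD ⇒ load; ctr=6 reg=6
step 8: T0 LOAD ⇒ load; ctr=6 reg=6
step 9: T0 CAS ⇒ ok; ctr=7 reg=6
step 10: T1 CAS ⇒ retry; ctr=7 reg=6
step 11: T0 LOAD ⇒ load; ctr=7 reg=7
step 12: T1 LOAD ⇒ load; ctr=7 reg=7
step 13: T0 CAS ⇒ ok; ctr=8 reg=7
step 14: T1 CAS ⇒ retry; ctr=8 reg=7
step 15: T1 LOAD ⇒ load; ctr=8 reg=8
step 16: T1 CAS ⇒ ok; ctr=9 reg=8
step 17: T1 LOAD ⇒ load; ctr=9 reg=9
step 18: T1 CAS ⇒ ok; ctr=10 reg=9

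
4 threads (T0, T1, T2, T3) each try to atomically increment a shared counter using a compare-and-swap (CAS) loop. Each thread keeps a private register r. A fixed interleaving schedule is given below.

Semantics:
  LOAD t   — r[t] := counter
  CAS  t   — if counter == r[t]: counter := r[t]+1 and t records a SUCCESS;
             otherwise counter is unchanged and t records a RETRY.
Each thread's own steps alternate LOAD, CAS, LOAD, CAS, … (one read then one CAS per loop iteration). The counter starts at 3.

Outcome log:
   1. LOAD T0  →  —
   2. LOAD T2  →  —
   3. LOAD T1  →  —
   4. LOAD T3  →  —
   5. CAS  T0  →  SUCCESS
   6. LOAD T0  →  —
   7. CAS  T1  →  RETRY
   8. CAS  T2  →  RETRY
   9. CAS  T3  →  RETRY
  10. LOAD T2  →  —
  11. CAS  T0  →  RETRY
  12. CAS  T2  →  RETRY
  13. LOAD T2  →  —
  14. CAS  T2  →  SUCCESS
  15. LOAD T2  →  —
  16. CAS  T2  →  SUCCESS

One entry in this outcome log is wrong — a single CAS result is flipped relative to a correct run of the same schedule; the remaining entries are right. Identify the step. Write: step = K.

Reference trace:
step 1: T0 LOAD ⇒ load; ctr=3 reg=3
step 2: T2 LOAD ⇒ load; ctr=3 reg=3
step 3: T1 LOAD ⇒ load; ctr=3 reg=3
step 4: T3 LOAD ⇒ load; ctr=3 reg=3
step 5: T0 CAS ⇒ ok; ctr=4 reg=3
step 6: T0 LOAD ⇒ load; ctr=4 reg=4
step 7: T1 CAS ⇒ retry; ctr=4 reg=3
step 8: T2 CAS ⇒ retry; ctr=4 reg=3
step 9: T3 CAS ⇒ retry; ctr=4 reg=3
step 10: T2 LOAD ⇒ load; ctr=4 reg=4
step 11: T0 CAS ⇒ ok; ctr=5 reg=4
step 12: T2 CAS ⇒ retry; ctr=5 reg=4
step 13: T2 LOAD ⇒ load; ctr=5 reg=5
step 14: T2 CAS ⇒ ok; ctr=6 reg=5
step 15: T2 LOAD ⇒ load; ctr=6 reg=6
step 16: T2 CAS ⇒ ok; ctr=7 reg=6
Mismatch at 11.

step = 11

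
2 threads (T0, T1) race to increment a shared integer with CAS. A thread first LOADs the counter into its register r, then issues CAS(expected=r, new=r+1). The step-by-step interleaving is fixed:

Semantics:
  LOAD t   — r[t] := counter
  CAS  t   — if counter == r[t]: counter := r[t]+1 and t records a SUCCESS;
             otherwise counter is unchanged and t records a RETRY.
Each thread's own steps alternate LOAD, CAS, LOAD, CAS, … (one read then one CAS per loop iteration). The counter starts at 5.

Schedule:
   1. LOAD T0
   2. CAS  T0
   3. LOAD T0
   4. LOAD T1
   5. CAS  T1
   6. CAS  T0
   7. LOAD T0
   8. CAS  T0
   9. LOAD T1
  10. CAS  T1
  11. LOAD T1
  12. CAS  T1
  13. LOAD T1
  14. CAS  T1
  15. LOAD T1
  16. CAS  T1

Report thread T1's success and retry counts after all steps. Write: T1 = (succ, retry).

T1 = (5, 0)

[1] T0.load  rd  (counter 5, T0.r 5)
[2] T0.cas  hit  (counter 6, T0.r 5)
[3] T0.load  rd  (counter 6, T0.r 6)
[4] T1.load  rd  (counter 6, T1.r 6)
[5] T1.cas  hit  (counter 7, T1.r 6)
[6] T0.cas  miss  (counter 7, T0.r 6)
[7] T0.load  rd  (counter 7, T0.r 7)
[8] T0.cas  hit  (counter 8, T0.r 7)
[9] T1.load  rd  (counter 8, T1.r 8)
[10] T1.cas  hit  (counter 9, T1.r 8)
[11] T1.load  rd  (counter 9, T1.r 9)
[12] T1.cas  hit  (counter 10, T1.r 9)
[13] T1.load  rd  (counter 10, T1.r 10)
[14] T1.cas  hit  (counter 11, T1.r 10)
[15] T1.load  rd  (counter 11, T1.r 11)
[16] T1.cas  hit  (counter 12, T1.r 11)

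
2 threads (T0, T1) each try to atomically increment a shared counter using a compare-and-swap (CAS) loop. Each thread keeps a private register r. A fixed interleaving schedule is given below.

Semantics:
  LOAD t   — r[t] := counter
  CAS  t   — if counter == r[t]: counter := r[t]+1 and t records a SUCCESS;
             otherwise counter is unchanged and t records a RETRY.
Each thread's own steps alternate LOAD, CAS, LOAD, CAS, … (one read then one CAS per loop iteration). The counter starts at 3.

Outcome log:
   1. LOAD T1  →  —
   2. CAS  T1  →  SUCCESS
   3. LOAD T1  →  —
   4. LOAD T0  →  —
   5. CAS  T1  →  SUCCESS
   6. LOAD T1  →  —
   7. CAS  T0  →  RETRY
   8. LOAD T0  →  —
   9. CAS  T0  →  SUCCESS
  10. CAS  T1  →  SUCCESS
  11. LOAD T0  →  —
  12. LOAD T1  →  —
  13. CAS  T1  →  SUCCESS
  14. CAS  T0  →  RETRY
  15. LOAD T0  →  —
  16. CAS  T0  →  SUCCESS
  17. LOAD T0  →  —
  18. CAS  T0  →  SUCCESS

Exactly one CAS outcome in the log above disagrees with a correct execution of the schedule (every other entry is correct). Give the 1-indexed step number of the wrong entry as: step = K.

Correct run:
1. LOAD T1 → mem=3 r[T1]=3 [LOAD]
2. CAS T1 → mem=4 r[T1]=3 [OK]
3. LOAD T1 → mem=4 r[T1]=4 [LOAD]
4. LOAD T0 → mem=4 r[T0]=4 [LOAD]
5. CAS T1 → mem=5 r[T1]=4 [OK]
6. LOAD T1 → mem=5 r[T1]=5 [LOAD]
7. CAS T0 → mem=5 r[T0]=4 [RETRY]
8. LOAD T0 → mem=5 r[T0]=5 [LOAD]
9. CAS T0 → mem=6 r[T0]=5 [OK]
10. CAS T1 → mem=6 r[T1]=5 [RETRY]
11. LOAD T0 → mem=6 r[T0]=6 [LOAD]
12. LOAD T1 → mem=6 r[T1]=6 [LOAD]
13. CAS T1 → mem=7 r[T1]=6 [OK]
14. CAS T0 → mem=7 r[T0]=6 [RETRY]
15. LOAD T0 → mem=7 r[T0]=7 [LOAD]
16. CAS T0 → mem=8 r[T0]=7 [OK]
17. LOAD T0 → mem=8 r[T0]=8 [LOAD]
18. CAS T0 → mem=9 r[T0]=8 [OK]
Mismatch at 10.

step = 10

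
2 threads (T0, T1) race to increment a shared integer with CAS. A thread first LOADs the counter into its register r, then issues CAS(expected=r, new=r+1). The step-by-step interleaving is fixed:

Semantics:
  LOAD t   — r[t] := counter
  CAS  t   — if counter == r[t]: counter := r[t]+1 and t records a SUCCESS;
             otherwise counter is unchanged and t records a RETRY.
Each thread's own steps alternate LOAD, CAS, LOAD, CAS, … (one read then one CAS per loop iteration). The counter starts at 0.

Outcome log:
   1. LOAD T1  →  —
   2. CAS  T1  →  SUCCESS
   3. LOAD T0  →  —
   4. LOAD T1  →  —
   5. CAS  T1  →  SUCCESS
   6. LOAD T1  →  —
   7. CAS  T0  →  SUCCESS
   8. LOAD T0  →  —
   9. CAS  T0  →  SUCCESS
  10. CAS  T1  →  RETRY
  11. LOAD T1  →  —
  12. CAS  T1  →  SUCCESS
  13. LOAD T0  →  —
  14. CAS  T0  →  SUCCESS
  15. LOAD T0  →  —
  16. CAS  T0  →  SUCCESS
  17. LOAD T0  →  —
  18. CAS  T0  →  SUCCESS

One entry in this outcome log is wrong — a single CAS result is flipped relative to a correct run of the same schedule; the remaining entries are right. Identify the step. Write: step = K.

step = 7

Correct run:
#1 T1 reads 0
#2 T1 CAS(0→1) writes; counter now 1
#3 T0 reads 1
#4 T1 reads 1
#5 T1 CAS(1→2) writes; counter now 2
#6 T1 reads 2
#7 T0 CAS(1→2) fails; counter now 2
#8 T0 reads 2
#9 T0 CAS(2→3) writes; counter now 3
#10 T1 CAS(2→3) fails; counter now 3
#11 T1 reads 3
#12 T1 CAS(3→4) writes; counter now 4
#13 T0 reads 4
#14 T0 CAS(4→5) writes; counter now 5
#15 T0 reads 5
#16 T0 CAS(5→6) writes; counter now 6
#17 T0 reads 6
#18 T0 CAS(6→7) writes; counter now 7
Flip is step 7.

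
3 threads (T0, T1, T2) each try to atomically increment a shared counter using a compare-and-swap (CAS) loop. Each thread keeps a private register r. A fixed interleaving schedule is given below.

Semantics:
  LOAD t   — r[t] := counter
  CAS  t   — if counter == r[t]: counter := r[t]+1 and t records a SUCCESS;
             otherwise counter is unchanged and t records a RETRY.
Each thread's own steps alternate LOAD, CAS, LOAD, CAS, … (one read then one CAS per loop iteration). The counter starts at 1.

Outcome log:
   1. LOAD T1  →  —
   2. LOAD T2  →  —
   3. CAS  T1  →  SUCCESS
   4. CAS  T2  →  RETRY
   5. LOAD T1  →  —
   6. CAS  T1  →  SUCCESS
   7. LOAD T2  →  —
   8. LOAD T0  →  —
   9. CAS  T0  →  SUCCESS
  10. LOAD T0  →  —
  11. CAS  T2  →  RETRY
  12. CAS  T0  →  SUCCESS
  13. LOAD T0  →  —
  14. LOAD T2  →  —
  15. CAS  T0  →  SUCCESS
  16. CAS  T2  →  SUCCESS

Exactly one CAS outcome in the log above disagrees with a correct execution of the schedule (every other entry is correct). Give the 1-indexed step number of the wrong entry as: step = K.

step = 16

Reference trace:
step 1: T1 LOAD ⇒ load; ctr=1 reg=1
step 2: T2 LOAD ⇒ load; ctr=1 reg=1
step 3: T1 CAS ⇒ ok; ctr=2 reg=1
step 4: T2 CAS ⇒ retry; ctr=2 reg=1
step 5: T1 LOAD ⇒ load; ctr=2 reg=2
step 6: T1 CAS ⇒ ok; ctr=3 reg=2
step 7: T2 LOAD ⇒ load; ctr=3 reg=3
step 8: T0 LOAD ⇒ load; ctr=3 reg=3
step 9: T0 CAS ⇒ ok; ctr=4 reg=3
step 10: T0 LOAD ⇒ load; ctr=4 reg=4
step 11: T2 CAS ⇒ retry; ctr=4 reg=3
step 12: T0 CAS ⇒ ok; ctr=5 reg=4
step 13: T0 LOAD ⇒ load; ctr=5 reg=5
step 14: T2 LOAD ⇒ load; ctr=5 reg=5
step 15: T0 CAS ⇒ ok; ctr=6 reg=5
step 16: T2 CAS ⇒ retry; ctr=6 reg=5
Flip is step 16.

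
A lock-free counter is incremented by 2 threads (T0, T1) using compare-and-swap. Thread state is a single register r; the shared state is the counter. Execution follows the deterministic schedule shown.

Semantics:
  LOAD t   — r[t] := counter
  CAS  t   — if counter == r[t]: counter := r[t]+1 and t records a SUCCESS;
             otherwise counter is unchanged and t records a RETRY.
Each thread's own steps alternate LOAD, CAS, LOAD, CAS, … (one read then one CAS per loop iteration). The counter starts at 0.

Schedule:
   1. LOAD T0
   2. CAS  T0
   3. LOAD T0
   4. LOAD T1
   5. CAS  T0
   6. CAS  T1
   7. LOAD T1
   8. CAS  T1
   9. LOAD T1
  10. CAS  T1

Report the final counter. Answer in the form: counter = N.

counter = 4

#1 T0 reads 0
#2 T0 CAS(0→1) writes; counter now 1
#3 T0 reads 1
#4 T1 reads 1
#5 T0 CAS(1→2) writes; counter now 2
#6 T1 CAS(1→2) fails; counter now 2
#7 T1 reads 2
#8 T1 CAS(2→3) writes; counter now 3
#9 T1 reads 3
#10 T1 CAS(3→4) writes; counter now 4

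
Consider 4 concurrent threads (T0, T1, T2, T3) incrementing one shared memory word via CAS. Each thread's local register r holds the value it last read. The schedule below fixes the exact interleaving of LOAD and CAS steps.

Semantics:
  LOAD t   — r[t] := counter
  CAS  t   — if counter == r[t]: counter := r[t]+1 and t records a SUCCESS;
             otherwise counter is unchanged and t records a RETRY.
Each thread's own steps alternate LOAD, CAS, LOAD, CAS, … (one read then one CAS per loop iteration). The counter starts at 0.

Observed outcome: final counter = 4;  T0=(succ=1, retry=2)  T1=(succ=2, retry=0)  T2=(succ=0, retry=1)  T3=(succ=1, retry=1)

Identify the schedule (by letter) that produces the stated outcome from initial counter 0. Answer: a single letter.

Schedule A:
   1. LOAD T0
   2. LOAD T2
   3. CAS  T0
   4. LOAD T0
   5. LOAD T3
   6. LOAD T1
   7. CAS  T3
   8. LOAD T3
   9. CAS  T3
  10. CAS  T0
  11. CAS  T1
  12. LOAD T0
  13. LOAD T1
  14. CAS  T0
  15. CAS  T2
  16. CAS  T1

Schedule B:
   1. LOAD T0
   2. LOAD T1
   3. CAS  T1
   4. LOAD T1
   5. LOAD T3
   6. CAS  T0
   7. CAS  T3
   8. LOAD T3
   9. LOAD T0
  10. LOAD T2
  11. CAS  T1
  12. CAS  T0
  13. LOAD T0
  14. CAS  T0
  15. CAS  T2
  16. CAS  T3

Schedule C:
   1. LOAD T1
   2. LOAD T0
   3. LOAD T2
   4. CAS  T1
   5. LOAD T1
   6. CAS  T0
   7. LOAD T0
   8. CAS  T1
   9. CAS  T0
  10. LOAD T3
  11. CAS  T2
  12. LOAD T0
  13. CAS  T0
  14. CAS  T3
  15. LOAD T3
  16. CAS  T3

Tracing schedule C:
T1 LOAD — after: cnt=0, r=0 — load
T0 LOAD — after: cnt=0, r=0 — load
T2 LOAD — after: cnt=0, r=0 — load
T1 CAS — after: cnt=1, r=0 — ok
T1 LOAD — after: cnt=1, r=1 — load
T0 CAS — after: cnt=1, r=0 — retry
T0 LOAD — after: cnt=1, r=1 — load
T1 CAS — after: cnt=2, r=1 — ok
T0 CAS — after: cnt=2, r=1 — retry
T3 LOAD — after: cnt=2, r=2 — load
T2 CAS — after: cnt=2, r=0 — retry
T0 LOAD — after: cnt=2, r=2 — load
T0 CAS — after: cnt=3, r=2 — ok
T3 CAS — after: cnt=3, r=2 — retry
T3 LOAD — after: cnt=3, r=3 — load
T3 CAS — after: cnt=4, r=3 — ok

C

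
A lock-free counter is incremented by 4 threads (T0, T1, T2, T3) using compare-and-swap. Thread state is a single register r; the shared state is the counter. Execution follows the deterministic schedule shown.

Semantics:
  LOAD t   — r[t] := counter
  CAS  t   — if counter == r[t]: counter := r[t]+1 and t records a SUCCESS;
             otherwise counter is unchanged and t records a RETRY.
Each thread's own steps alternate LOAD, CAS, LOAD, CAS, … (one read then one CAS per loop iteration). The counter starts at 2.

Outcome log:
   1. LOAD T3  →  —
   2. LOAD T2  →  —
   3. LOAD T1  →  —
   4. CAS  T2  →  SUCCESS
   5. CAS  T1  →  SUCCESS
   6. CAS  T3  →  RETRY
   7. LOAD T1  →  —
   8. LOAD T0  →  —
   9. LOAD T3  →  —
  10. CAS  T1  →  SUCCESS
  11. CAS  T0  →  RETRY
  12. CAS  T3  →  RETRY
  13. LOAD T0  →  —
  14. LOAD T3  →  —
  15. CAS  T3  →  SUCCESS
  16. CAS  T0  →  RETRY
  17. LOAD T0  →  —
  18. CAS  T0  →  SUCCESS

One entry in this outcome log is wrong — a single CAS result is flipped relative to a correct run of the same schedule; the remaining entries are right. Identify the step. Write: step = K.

step = 5

Correct run:
   1) LOAD T3:  M=2  r_T3=2
   2) LOAD T2:  M=2  r_T2=2
   3) LOAD T1:  M=2  r_T1=2
   4) CAS  T2:  M=3  r_T2=2 ✓
   5) CAS  T1:  M=3  r_T1=2 ✗
   6) CAS  T3:  M=3  r_T3=2 ✗
   7) LOAD T1:  M=3  r_T1=3
   8) LOAD T0:  M=3  r_T0=3
   9) LOAD T3:  M=3  r_T3=3
  10) CAS  T1:  M=4  r_T1=3 ✓
  11) CAS  T0:  M=4  r_T0=3 ✗
  12) CAS  T3:  M=4  r_T3=3 ✗
  13) LOAD T0:  M=4  r_T0=4
  14) LOAD T3:  M=4  r_T3=4
  15) CAS  T3:  M=5  r_T3=4 ✓
  16) CAS  T0:  M=5  r_T0=4 ✗
  17) LOAD T0:  M=5  r_T0=5
  18) CAS  T0:  M=6  r_T0=5 ✓
Mismatch at 5.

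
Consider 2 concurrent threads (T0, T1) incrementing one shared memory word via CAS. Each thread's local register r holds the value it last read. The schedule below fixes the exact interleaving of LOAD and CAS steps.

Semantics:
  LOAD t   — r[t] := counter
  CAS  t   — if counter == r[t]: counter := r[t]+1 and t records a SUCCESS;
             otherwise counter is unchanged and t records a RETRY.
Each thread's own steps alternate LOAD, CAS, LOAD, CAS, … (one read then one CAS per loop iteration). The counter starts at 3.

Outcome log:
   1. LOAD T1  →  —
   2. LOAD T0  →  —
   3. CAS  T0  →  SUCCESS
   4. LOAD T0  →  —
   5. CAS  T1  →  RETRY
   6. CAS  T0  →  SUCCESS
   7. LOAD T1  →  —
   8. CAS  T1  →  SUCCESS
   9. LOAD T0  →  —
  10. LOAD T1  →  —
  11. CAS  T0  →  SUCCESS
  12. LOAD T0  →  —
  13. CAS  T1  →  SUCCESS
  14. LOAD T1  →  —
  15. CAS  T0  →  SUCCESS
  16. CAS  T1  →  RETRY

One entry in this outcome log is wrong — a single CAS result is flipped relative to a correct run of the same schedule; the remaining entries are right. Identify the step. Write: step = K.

Re-executing:
1. LOAD T1 → mem=3 r[T1]=3 [LOAD]
2. LOAD T0 → mem=3 r[T0]=3 [LOAD]
3. CAS T0 → mem=4 r[T0]=3 [OK]
4. LOAD T0 → mem=4 r[T0]=4 [LOAD]
5. CAS T1 → mem=4 r[T1]=3 [RETRY]
6. CAS T0 → mem=5 r[T0]=4 [OK]
7. LOAD T1 → mem=5 r[T1]=5 [LOAD]
8. CAS T1 → mem=6 r[T1]=5 [OK]
9. LOAD T0 → mem=6 r[T0]=6 [LOAD]
10. LOAD T1 → mem=6 r[T1]=6 [LOAD]
11. CAS T0 → mem=7 r[T0]=6 [OK]
12. LOAD T0 → mem=7 r[T0]=7 [LOAD]
13. CAS T1 → mem=7 r[T1]=6 [RETRY]
14. LOAD T1 → mem=7 r[T1]=7 [LOAD]
15. CAS T0 → mem=8 r[T0]=7 [OK]
16. CAS T1 → mem=8 r[T1]=7 [RETRY]
Mismatch at 13.

step = 13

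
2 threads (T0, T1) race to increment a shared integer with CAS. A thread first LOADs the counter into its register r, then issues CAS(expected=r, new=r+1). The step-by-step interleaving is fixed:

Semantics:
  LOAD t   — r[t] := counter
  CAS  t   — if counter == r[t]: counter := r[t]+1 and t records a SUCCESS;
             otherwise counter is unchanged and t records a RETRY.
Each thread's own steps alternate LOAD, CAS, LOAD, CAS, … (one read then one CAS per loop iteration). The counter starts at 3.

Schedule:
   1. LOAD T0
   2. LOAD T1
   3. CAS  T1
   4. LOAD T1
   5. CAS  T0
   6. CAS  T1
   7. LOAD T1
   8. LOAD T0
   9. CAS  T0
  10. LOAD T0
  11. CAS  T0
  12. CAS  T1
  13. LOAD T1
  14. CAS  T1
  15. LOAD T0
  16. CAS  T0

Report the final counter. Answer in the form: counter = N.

counter = 9

1. LOAD T0 → mem=3 r[T0]=3 [LOAD]
2. LOAD T1 → mem=3 r[T1]=3 [LOAD]
3. CAS T1 → mem=4 r[T1]=3 [OK]
4. LOAD T1 → mem=4 r[T1]=4 [LOAD]
5. CAS T0 → mem=4 r[T0]=3 [RETRY]
6. CAS T1 → mem=5 r[T1]=4 [OK]
7. LOAD T1 → mem=5 r[T1]=5 [LOAD]
8. LOAD T0 → mem=5 r[T0]=5 [LOAD]
9. CAS T0 → mem=6 r[T0]=5 [OK]
10. LOAD T0 → mem=6 r[T0]=6 [LOAD]
11. CAS T0 → mem=7 r[T0]=6 [OK]
12. CAS T1 → mem=7 r[T1]=5 [RETRY]
13. LOAD T1 → mem=7 r[T1]=7 [LOAD]
14. CAS T1 → mem=8 r[T1]=7 [OK]
15. LOAD T0 → mem=8 r[T0]=8 [LOAD]
16. CAS T0 → mem=9 r[T0]=8 [OK]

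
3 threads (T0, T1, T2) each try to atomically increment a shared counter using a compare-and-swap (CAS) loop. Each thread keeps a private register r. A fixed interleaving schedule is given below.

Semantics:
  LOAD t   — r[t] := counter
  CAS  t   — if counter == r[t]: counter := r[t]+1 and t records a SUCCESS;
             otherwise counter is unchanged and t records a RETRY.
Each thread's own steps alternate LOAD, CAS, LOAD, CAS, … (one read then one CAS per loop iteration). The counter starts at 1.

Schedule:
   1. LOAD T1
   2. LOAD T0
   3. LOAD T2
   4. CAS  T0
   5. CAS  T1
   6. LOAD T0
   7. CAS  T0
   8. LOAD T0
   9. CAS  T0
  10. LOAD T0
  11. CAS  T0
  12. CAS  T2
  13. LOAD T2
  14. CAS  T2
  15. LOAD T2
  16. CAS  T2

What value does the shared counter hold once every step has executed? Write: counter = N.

counter = 7

T1 LOAD — after: cnt=1, r=1 — load
T0 LOAD — after: cnt=1, r=1 — load
T2 LOAD — after: cnt=1, r=1 — load
T0 CAS — after: cnt=2, r=1 — ok
T1 CAS — after: cnt=2, r=1 — retry
T0 LOAD — after: cnt=2, r=2 — load
T0 CAS — after: cnt=3, r=2 — ok
T0 LOAD — after: cnt=3, r=3 — load
T0 CAS — after: cnt=4, r=3 — ok
T0 LOAD — after: cnt=4, r=4 — load
T0 CAS — after: cnt=5, r=4 — ok
T2 CAS — after: cnt=5, r=1 — retry
T2 LOAD — after: cnt=5, r=5 — load
T2 CAS — after: cnt=6, r=5 — ok
T2 LOAD — after: cnt=6, r=6 — load
T2 CAS — after: cnt=7, r=6 — ok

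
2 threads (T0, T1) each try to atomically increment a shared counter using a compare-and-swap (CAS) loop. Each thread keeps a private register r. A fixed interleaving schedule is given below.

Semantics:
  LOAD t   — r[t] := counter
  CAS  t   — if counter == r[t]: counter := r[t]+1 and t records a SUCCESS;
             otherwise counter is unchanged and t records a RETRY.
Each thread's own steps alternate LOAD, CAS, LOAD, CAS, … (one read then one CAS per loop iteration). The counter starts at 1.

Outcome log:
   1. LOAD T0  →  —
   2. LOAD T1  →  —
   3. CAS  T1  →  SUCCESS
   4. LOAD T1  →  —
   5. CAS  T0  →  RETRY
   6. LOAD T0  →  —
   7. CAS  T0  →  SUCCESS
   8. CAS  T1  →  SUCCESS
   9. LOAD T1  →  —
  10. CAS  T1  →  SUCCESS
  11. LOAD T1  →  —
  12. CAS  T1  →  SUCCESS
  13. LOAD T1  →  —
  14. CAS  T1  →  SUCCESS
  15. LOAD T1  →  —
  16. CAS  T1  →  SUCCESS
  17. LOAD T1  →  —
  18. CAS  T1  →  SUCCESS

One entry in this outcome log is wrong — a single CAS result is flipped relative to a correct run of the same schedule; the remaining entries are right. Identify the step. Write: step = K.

step = 8

Re-executing:
step 1: T0 LOAD ⇒ load; ctr=1 reg=1
step 2: T1 LOAD ⇒ load; ctr=1 reg=1
step 3: T1 CAS ⇒ ok; ctr=2 reg=1
step 4: T1 LOAD ⇒ load; ctr=2 reg=2
step 5: T0 CAS ⇒ retry; ctr=2 reg=1
step 6: T0 LOAD ⇒ load; ctr=2 reg=2
step 7: T0 CAS ⇒ ok; ctr=3 reg=2
step 8: T1 CAS ⇒ retry; ctr=3 reg=2
step 9: T1 LOAD ⇒ load; ctr=3 reg=3
step 10: T1 CAS ⇒ ok; ctr=4 reg=3
step 11: T1 LOAD ⇒ load; ctr=4 reg=4
step 12: T1 CAS ⇒ ok; ctr=5 reg=4
step 13: T1 LOAD ⇒ load; ctr=5 reg=5
step 14: T1 CAS ⇒ ok; ctr=6 reg=5
step 15: T1 LOAD ⇒ load; ctr=6 reg=6
step 16: T1 CAS ⇒ ok; ctr=7 reg=6
step 17: T1 LOAD ⇒ load; ctr=7 reg=7
step 18: T1 CAS ⇒ ok; ctr=8 reg=7
Log disagrees first at step 8.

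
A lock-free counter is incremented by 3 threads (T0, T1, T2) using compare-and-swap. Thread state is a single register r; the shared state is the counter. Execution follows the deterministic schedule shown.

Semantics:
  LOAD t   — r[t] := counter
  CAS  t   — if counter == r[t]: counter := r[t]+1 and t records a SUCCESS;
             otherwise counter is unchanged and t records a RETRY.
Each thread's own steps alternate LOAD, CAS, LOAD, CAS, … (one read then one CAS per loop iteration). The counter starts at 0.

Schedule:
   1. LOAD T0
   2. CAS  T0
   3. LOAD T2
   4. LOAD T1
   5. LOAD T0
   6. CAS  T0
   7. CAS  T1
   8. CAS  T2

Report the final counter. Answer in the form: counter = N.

counter = 2

1. LOAD T0 → mem=0 r[T0]=0 [LOAD]
2. CAS T0 → mem=1 r[T0]=0 [OK]
3. LOAD T2 → mem=1 r[T2]=1 [LOAD]
4. LOAD T1 → mem=1 r[T1]=1 [LOAD]
5. LOAD T0 → mem=1 r[T0]=1 [LOAD]
6. CAS T0 → mem=2 r[T0]=1 [OK]
7. CAS T1 → mem=2 r[T1]=1 [RETRY]
8. CAS T2 → mem=2 r[T2]=1 [RETRY]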